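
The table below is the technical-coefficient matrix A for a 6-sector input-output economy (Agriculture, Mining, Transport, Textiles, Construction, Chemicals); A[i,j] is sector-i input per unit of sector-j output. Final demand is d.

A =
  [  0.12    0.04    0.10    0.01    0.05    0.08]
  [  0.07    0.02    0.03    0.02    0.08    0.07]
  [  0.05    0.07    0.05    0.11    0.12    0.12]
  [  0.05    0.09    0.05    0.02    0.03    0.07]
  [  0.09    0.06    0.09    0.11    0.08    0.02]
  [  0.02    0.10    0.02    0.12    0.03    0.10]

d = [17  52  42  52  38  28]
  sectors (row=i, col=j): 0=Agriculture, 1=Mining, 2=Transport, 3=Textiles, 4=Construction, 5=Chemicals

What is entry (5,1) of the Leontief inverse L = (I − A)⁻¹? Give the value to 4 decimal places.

Form M = I − A:
  [  0.88   -0.04   -0.10   -0.01   -0.05   -0.08]
  [ -0.07    0.98   -0.03   -0.02   -0.08   -0.07]
  [ -0.05   -0.07    0.95   -0.11   -0.12   -0.12]
  [ -0.05   -0.09   -0.05    0.98   -0.03   -0.07]
  [ -0.09   -0.06   -0.09   -0.11    0.92   -0.02]
  [ -0.02   -0.10   -0.02   -0.12   -0.03    0.90]
Leontief inverse L = M⁻¹:
  [  1.1669    0.0825    0.1403    0.0566    0.0951    0.1354]
  [  0.1038    1.0514    0.0596    0.0545    0.1101    0.1056]
  [  0.1036    0.1271    1.0965    0.1682    0.1711    0.1822]
  [  0.0827    0.1206    0.0762    1.0528    0.0628    0.1102]
  [  0.1422    0.1066    0.1350    0.1548    1.1291    0.0761]
  [  0.0555    0.1411    0.0488    0.1566    0.0642    1.1471]
Total output x = L · d:
  x_0 = 1.1669·17 + 0.0825·52 + 0.1403·42 + 0.0566·52 + 0.0951·38 + 0.1354·28 = 40.3671
  x_1 = 0.1038·17 + 1.0514·52 + 0.0596·42 + 0.0545·52 + 0.1101·38 + 0.1056·28 = 68.9185
  x_2 = 0.1036·17 + 0.1271·52 + 1.0965·42 + 0.1682·52 + 0.1711·38 + 0.1822·28 = 74.7713
  x_3 = 0.0827·17 + 0.1206·52 + 0.0762·42 + 1.0528·52 + 0.0628·38 + 0.1102·28 = 71.0951
  x_4 = 0.1422·17 + 0.1066·52 + 0.1350·42 + 0.1548·52 + 1.1291·38 + 0.0761·28 = 66.7159
  x_5 = 0.0555·17 + 0.1411·52 + 0.0488·42 + 0.1566·52 + 0.0642·38 + 1.1471·28 = 53.0306

L[5,1] = 0.1411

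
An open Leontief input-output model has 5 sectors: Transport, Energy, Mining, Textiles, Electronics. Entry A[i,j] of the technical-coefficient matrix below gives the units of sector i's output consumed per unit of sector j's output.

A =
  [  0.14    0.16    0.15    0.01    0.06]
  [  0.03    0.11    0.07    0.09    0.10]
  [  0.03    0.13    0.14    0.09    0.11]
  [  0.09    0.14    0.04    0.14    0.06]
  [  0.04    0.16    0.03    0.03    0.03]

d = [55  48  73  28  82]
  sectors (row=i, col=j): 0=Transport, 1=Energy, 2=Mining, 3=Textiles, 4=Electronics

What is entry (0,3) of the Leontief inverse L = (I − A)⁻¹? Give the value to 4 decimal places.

L[0,3] = 0.0736

Form M = I − A:
  [  0.86   -0.16   -0.15   -0.01   -0.06]
  [ -0.03    0.89   -0.07   -0.09   -0.10]
  [ -0.03   -0.13    0.86   -0.09   -0.11]
  [ -0.09   -0.14   -0.04    0.86   -0.06]
  [ -0.04   -0.16   -0.03   -0.03    0.97]
Leontief inverse L = M⁻¹:
  [  1.1951    0.2858    0.2398    0.0736    0.1351]
  [  0.0684    1.2036    0.1219    0.1448    0.1511]
  [  0.0758    0.2473    1.2097    0.1595    0.1772]
  [  0.1444    0.2531    0.1061    1.2063    0.1217]
  [  0.0674    0.2258    0.0707    0.0692    1.0707]
Total output x = L · d:
  x_0 = 1.1951·55 + 0.2858·48 + 0.2398·73 + 0.0736·28 + 0.1351·82 = 110.0993
  x_1 = 0.0684·55 + 1.2036·48 + 0.1219·73 + 0.1448·28 + 0.1511·82 = 86.8816
  x_2 = 0.0758·55 + 0.2473·48 + 1.2097·73 + 0.1595·28 + 0.1772·82 = 123.3479
  x_3 = 0.1444·55 + 0.2531·48 + 0.1061·73 + 1.2063·28 + 0.1217·82 = 71.5959
  x_4 = 0.0674·55 + 0.2258·48 + 0.0707·73 + 0.0692·28 + 1.0707·82 = 109.4364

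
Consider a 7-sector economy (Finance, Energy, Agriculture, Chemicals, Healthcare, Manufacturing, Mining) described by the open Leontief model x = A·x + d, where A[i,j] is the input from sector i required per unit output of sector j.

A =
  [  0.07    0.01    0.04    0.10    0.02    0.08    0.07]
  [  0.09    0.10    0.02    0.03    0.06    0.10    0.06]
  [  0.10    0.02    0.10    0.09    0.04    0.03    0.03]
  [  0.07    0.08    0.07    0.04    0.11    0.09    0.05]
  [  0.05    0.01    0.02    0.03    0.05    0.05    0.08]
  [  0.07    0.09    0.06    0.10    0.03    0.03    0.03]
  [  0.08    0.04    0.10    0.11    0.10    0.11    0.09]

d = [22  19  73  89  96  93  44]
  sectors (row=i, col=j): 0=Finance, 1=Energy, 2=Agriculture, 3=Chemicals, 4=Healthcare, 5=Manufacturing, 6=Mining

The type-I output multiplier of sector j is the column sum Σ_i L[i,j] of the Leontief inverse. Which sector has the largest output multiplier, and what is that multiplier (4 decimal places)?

Finance (1.9460)

Form M = I − A:
  [  0.93   -0.01   -0.04   -0.10   -0.02   -0.08   -0.07]
  [ -0.09    0.90   -0.02   -0.03   -0.06   -0.10   -0.06]
  [ -0.10   -0.02    0.90   -0.09   -0.04   -0.03   -0.03]
  [ -0.07   -0.08   -0.07    0.96   -0.11   -0.09   -0.05]
  [ -0.05   -0.01   -0.02   -0.03    0.95   -0.05   -0.08]
  [ -0.07   -0.09   -0.06   -0.10   -0.03    0.97   -0.03]
  [ -0.08   -0.04   -0.10   -0.11   -0.10   -0.11    0.91]
Leontief inverse L = M⁻¹:
  [  1.1234    0.0468    0.0854    0.1548    0.0639    0.1303    0.1107]
  [  0.1513    1.1440    0.0641    0.0897    0.1050    0.1584    0.1086]
  [  0.1555    0.0520    1.1453    0.1441    0.0814    0.0792    0.0708]
  [  0.1364    0.1235    0.1195    1.1032    0.1589    0.1498    0.1021]
  [  0.0888    0.0343    0.0526    0.0711    1.0817    0.0876    0.1127]
  [  0.1266    0.1295    0.1021    0.1503    0.0744    1.0838    0.0722]
  [  0.1640    0.0945    0.1688    0.1927    0.1663    0.1859    1.1546]
Total output x = L · d:
  x_0 = 1.1234·22 + 0.0468·19 + 0.0854·73 + 0.1548·89 + 0.0639·96 + 0.1303·93 + 0.1107·44 = 68.7389
  x_1 = 0.1513·22 + 1.1440·19 + 0.0641·73 + 0.0897·89 + 0.1050·96 + 0.1584·93 + 0.1086·44 = 67.3175
  x_2 = 0.1555·22 + 0.0520·19 + 1.1453·73 + 0.1441·89 + 0.0814·96 + 0.0792·93 + 0.0708·44 = 119.1415
  x_3 = 0.1364·22 + 0.1235·19 + 0.1195·73 + 1.1032·89 + 0.1589·96 + 0.1498·93 + 0.1021·44 = 145.9382
  x_4 = 0.0888·22 + 0.0343·19 + 0.0526·73 + 0.0711·89 + 1.0817·96 + 0.0876·93 + 0.1127·44 = 129.7312
  x_5 = 0.1266·22 + 0.1295·19 + 0.1021·73 + 0.1503·89 + 0.0744·96 + 1.0838·93 + 0.0722·44 = 137.1880
  x_6 = 0.1640·22 + 0.0945·19 + 0.1688·73 + 0.1927·89 + 0.1663·96 + 0.1859·93 + 1.1546·44 = 118.9263
Output multipliers (column sums of L):
  Finance: 1.9460
  Energy: 1.6245
  Agriculture: 1.7378
  Chemicals: 1.9059
  Healthcare: 1.7316
  Manufacturing: 1.8751
  Mining: 1.7318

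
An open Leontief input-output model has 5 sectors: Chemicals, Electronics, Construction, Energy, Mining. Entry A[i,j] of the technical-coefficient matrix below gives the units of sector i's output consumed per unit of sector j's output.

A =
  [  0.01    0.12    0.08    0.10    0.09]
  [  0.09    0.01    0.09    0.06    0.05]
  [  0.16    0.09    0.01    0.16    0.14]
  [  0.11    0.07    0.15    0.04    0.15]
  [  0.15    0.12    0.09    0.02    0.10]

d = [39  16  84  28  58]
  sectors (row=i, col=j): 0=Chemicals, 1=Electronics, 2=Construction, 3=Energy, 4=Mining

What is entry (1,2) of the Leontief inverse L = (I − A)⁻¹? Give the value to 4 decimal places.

L[1,2] = 0.1347

Form M = I − A:
  [  0.99   -0.12   -0.08   -0.10   -0.09]
  [ -0.09    0.99   -0.09   -0.06   -0.05]
  [ -0.16   -0.09    0.99   -0.16   -0.14]
  [ -0.11   -0.07   -0.15    0.96   -0.15]
  [ -0.15   -0.12   -0.09   -0.02    0.90]
Leontief inverse L = M⁻¹:
  [  1.0912    0.1761    0.1423    0.1519    0.1664]
  [  0.1471    1.0613    0.1347    0.1065    0.1124]
  [  0.2568    0.1772    1.1036    0.2269    0.2450]
  [  0.2121    0.1553    0.2231    1.1159    0.2505]
  [  0.2319    0.1920    0.1570    0.0870    1.1839]
Total output x = L · d:
  x_0 = 1.0912·39 + 0.1761·16 + 0.1423·84 + 0.1519·28 + 0.1664·58 = 71.2291
  x_1 = 0.1471·39 + 1.0613·16 + 0.1347·84 + 0.1065·28 + 0.1124·58 = 43.5329
  x_2 = 0.2568·39 + 0.1772·16 + 1.1036·84 + 0.2269·28 + 0.2450·58 = 126.1158
  x_3 = 0.2121·39 + 0.1553·16 + 0.2231·84 + 1.1159·28 + 0.2505·58 = 75.2714
  x_4 = 0.2319·39 + 0.1920·16 + 0.1570·84 + 0.0870·28 + 1.1839·58 = 96.4046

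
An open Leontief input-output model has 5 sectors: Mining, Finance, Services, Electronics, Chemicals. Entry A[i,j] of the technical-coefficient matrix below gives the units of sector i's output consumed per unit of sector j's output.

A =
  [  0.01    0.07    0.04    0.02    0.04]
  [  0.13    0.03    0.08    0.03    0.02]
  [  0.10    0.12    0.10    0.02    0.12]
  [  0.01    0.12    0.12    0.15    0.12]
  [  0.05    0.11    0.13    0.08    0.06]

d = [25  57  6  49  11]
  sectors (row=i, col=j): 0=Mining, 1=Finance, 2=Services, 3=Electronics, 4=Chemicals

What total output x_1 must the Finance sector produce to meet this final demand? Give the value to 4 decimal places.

68.3976

Form M = I − A:
  [  0.99   -0.07   -0.04   -0.02   -0.04]
  [ -0.13    0.97   -0.08   -0.03   -0.02]
  [ -0.10   -0.12    0.90   -0.02   -0.12]
  [ -0.01   -0.12   -0.12    0.85   -0.12]
  [ -0.05   -0.11   -0.13   -0.08    0.94]
Leontief inverse L = M⁻¹:
  [  1.0326    0.0938    0.0674    0.0347    0.0590]
  [  0.1550    1.0682    0.1156    0.0488    0.0503]
  [  0.1502    0.1803    1.1648    0.0529    0.1657]
  [  0.0693    0.2016    0.2092    1.2078    0.1881]
  [  0.0997    0.1721    0.1960    0.1177    1.1118]
Total output x = L · d:
  x_0 = 1.0326·25 + 0.0938·57 + 0.0674·6 + 0.0347·49 + 0.0590·11 = 33.9181
  x_1 = 0.1550·25 + 1.0682·57 + 0.1156·6 + 0.0488·49 + 0.0503·11 = 68.3976
  x_2 = 0.1502·25 + 0.1803·57 + 1.1648·6 + 0.0529·49 + 0.1657·11 = 25.4345
  x_3 = 0.0693·25 + 0.2016·57 + 0.2092·6 + 1.2078·49 + 0.1881·11 = 75.7363
  x_4 = 0.0997·25 + 0.1721·57 + 0.1960·6 + 0.1177·49 + 1.1118·11 = 31.4734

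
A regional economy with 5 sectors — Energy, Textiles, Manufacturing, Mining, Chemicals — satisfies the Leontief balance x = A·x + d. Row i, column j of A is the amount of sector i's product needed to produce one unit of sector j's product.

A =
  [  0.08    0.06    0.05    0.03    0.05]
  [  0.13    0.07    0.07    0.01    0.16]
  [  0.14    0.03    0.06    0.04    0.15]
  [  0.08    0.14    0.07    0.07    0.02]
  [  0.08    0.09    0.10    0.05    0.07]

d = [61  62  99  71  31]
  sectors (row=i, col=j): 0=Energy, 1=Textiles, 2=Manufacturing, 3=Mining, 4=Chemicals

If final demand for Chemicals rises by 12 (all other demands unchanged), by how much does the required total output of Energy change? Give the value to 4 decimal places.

Form M = I − A:
  [  0.92   -0.06   -0.05   -0.03   -0.05]
  [ -0.13    0.93   -0.07   -0.01   -0.16]
  [ -0.14   -0.03    0.94   -0.04   -0.15]
  [ -0.08   -0.14   -0.07    0.93   -0.02]
  [ -0.08   -0.09   -0.10   -0.05    0.93]
Leontief inverse L = M⁻¹:
  [  1.1236    0.0906    0.0794    0.0455    0.0898]
  [  0.1989    1.1190    0.1203    0.0356    0.2234]
  [  0.2031    0.0785    1.1071    0.0660    0.2044]
  [  0.1450    0.1850    0.1114    1.0911    0.0811]
  [  0.1455    0.1345    0.1435    0.0731    1.1309]
Total output x = L · d:
  x_0 = 1.1236·61 + 0.0906·62 + 0.0794·99 + 0.0455·71 + 0.0898·31 = 88.0333
  x_1 = 0.1989·61 + 1.1190·62 + 0.1203·99 + 0.0356·71 + 0.2234·31 = 102.8791
  x_2 = 0.2031·61 + 0.0785·62 + 1.1071·99 + 0.0660·71 + 0.2044·31 = 137.8884
  x_3 = 0.1450·61 + 0.1850·62 + 0.1114·99 + 1.0911·71 + 0.0811·31 = 111.3241
  x_4 = 0.1455·61 + 0.1345·62 + 0.1435·99 + 0.0731·71 + 1.1309·31 = 71.6740
Δx_0 = L[0,4] · Δd_4 = 0.0898 · 12 = 1.0774

1.0774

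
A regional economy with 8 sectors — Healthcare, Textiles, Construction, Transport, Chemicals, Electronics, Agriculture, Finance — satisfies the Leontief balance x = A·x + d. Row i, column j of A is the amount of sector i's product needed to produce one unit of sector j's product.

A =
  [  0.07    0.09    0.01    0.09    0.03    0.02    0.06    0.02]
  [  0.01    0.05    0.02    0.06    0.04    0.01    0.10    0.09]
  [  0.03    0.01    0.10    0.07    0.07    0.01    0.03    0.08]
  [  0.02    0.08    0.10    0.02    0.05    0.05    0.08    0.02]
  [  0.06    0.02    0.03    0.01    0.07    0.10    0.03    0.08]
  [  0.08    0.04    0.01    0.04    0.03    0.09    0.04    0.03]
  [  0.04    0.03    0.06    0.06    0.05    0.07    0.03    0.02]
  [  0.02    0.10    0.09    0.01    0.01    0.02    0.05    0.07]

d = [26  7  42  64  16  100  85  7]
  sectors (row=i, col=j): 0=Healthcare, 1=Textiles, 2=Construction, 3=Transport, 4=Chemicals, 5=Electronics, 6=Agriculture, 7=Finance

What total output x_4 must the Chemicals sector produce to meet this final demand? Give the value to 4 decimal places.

Form M = I − A:
  [  0.93   -0.09   -0.01   -0.09   -0.03   -0.02   -0.06   -0.02]
  [ -0.01    0.95   -0.02   -0.06   -0.04   -0.01   -0.10   -0.09]
  [ -0.03   -0.01    0.90   -0.07   -0.07   -0.01   -0.03   -0.08]
  [ -0.02   -0.08   -0.10    0.98   -0.05   -0.05   -0.08   -0.02]
  [ -0.06   -0.02   -0.03   -0.01    0.93   -0.10   -0.03   -0.08]
  [ -0.08   -0.04   -0.01   -0.04   -0.03    0.91   -0.04   -0.03]
  [ -0.04   -0.03   -0.06   -0.06   -0.05   -0.07    0.97   -0.02]
  [ -0.02   -0.10   -0.09   -0.01   -0.01   -0.02   -0.05    0.93]
Leontief inverse L = M⁻¹:
  [  1.0937    0.1258    0.0424    0.1202    0.0577    0.0475    0.0982    0.0505]
  [  0.0312    1.0834    0.0575    0.0849    0.0661    0.0380    0.1323    0.1220]
  [  0.0544    0.0433    1.1430    0.0968    0.1007    0.0379    0.0619    0.1170]
  [  0.0467    0.1094    0.1370    1.0529    0.0825    0.0807    0.1141    0.0582]
  [  0.0905    0.0549    0.0598    0.0375    1.0959    0.1329    0.0614    0.1131]
  [  0.1073    0.0726    0.0349    0.0680    0.0534    1.1188    0.0715    0.0560]
  [  0.0655    0.0589    0.0909    0.0863    0.0768    0.0989    1.0600    0.0494]
  [  0.0394    0.1299    0.1255    0.0389    0.0360    0.0405    0.0827    1.1065]
Total output x = L · d:
  x_0 = 1.0937·26 + 0.1258·7 + 0.0424·42 + 0.1202·64 + 0.0577·16 + 0.0475·100 + 0.0982·85 + 0.0505·7 = 53.1631
  x_1 = 0.0312·26 + 1.0834·7 + 0.0575·42 + 0.0849·64 + 0.0661·16 + 0.0380·100 + 0.1323·85 + 0.1220·7 = 33.2002
  x_2 = 0.0544·26 + 0.0433·7 + 1.1430·42 + 0.0968·64 + 0.1007·16 + 0.0379·100 + 0.0619·85 + 0.1170·7 = 67.4061
  x_3 = 0.0467·26 + 0.1094·7 + 0.1370·42 + 1.0529·64 + 0.0825·16 + 0.0807·100 + 0.1141·85 + 0.0582·7 = 94.6161
  x_4 = 0.0905·26 + 0.0549·7 + 0.0598·42 + 0.0375·64 + 1.0959·16 + 0.1329·100 + 0.0614·85 + 0.1131·7 = 44.4861
  x_5 = 0.1073·26 + 0.0726·7 + 0.0349·42 + 0.0680·64 + 0.0534·16 + 1.1188·100 + 0.0715·85 + 0.0560·7 = 128.3166
  x_6 = 0.0655·26 + 0.0589·7 + 0.0909·42 + 0.0863·64 + 0.0768·16 + 0.0989·100 + 1.0600·85 + 0.0494·7 = 113.0229
  x_7 = 0.0394·26 + 0.1299·7 + 0.1255·42 + 0.0389·64 + 0.0360·16 + 0.0405·100 + 0.0827·85 + 1.1065·7 = 29.0950

44.4861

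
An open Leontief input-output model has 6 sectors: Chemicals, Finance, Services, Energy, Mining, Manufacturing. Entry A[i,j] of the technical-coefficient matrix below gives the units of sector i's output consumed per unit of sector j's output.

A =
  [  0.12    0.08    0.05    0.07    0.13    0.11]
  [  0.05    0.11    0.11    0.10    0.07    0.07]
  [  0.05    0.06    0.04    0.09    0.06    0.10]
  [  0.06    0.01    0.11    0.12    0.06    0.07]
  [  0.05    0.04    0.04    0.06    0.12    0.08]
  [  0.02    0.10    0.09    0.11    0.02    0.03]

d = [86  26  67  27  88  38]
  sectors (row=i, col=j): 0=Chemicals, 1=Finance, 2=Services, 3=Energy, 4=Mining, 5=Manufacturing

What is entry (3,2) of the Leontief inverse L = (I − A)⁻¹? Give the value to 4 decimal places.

Form M = I − A:
  [  0.88   -0.08   -0.05   -0.07   -0.13   -0.11]
  [ -0.05    0.89   -0.11   -0.10   -0.07   -0.07]
  [ -0.05   -0.06    0.96   -0.09   -0.06   -0.10]
  [ -0.06   -0.01   -0.11    0.88   -0.06   -0.07]
  [ -0.05   -0.04   -0.04   -0.06    0.88   -0.08]
  [ -0.02   -0.10   -0.09   -0.11   -0.02    0.97]
Leontief inverse L = M⁻¹:
  [  1.1787    0.1463    0.1227    0.1604    0.2093    0.1857]
  [  0.1001    1.1684    0.1790    0.1856    0.1357    0.1387]
  [  0.0887    0.1055    1.0952    0.1574    0.1103    0.1510]
  [  0.1030    0.0533    0.1648    1.1913    0.1148    0.1280]
  [  0.0877    0.0827    0.0891    0.1218    1.1732    0.1307]
  [  0.0563    0.1410    0.1431    0.1747    0.0658    1.0803]
Total output x = L · d:
  x_0 = 1.1787·86 + 0.1463·26 + 0.1227·67 + 0.1604·27 + 0.2093·88 + 0.1857·38 = 143.1947
  x_1 = 0.1001·86 + 1.1684·26 + 0.1790·67 + 0.1856·27 + 0.1357·88 + 0.1387·38 = 73.2106
  x_2 = 0.0887·86 + 0.1055·26 + 1.0952·67 + 0.1574·27 + 0.1103·88 + 0.1510·38 = 103.4429
  x_3 = 0.1030·86 + 0.0533·26 + 0.1648·67 + 1.1913·27 + 0.1148·88 + 0.1280·38 = 68.4182
  x_4 = 0.0877·86 + 0.0827·26 + 0.0891·67 + 0.1218·27 + 1.1732·88 + 0.1307·38 = 127.1628
  x_5 = 0.0563·86 + 0.1410·26 + 0.1431·67 + 0.1747·27 + 0.0658·88 + 1.0803·38 = 69.6537

L[3,2] = 0.1648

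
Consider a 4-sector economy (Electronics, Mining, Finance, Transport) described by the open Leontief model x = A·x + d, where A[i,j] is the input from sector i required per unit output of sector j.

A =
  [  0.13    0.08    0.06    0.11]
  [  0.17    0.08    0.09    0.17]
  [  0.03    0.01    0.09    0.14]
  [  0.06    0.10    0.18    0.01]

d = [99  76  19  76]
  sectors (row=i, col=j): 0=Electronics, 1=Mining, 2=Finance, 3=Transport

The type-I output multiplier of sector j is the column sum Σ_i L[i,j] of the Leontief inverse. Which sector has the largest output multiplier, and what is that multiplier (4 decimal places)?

Finance (1.6758)

Form M = I − A:
  [  0.87   -0.08   -0.06   -0.11]
  [ -0.17    0.92   -0.09   -0.17]
  [ -0.03   -0.01    0.91   -0.14]
  [ -0.06   -0.10   -0.18    0.99]
Leontief inverse L = M⁻¹:
  [  1.1896    0.1234    0.1245    0.1710]
  [  0.2454    1.1371    0.1776    0.2477]
  [  0.0585    0.0364    1.1408    0.1741]
  [  0.1075    0.1290    0.2329    1.0771]
Total output x = L · d:
  x_0 = 1.1896·99 + 0.1234·76 + 0.1245·19 + 0.1710·76 = 142.5071
  x_1 = 0.2454·99 + 1.1371·76 + 0.1776·19 + 0.2477·76 = 132.9150
  x_2 = 0.0585·99 + 0.0364·76 + 1.1408·19 + 0.1741·76 = 43.4580
  x_3 = 0.1075·99 + 0.1290·76 + 0.2329·19 + 1.0771·76 = 106.7317
Output multipliers (column sums of L):
  Electronics: 1.6010
  Mining: 1.4259
  Finance: 1.6758
  Transport: 1.6698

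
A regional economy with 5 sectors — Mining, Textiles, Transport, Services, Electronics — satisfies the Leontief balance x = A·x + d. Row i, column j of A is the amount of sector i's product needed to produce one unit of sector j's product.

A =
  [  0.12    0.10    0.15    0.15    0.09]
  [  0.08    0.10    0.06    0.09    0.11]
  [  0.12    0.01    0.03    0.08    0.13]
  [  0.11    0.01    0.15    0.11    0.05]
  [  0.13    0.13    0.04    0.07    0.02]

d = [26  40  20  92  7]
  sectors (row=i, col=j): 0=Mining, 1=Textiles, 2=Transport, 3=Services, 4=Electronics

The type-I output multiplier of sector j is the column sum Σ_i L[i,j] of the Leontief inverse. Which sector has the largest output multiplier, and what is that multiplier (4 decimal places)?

Form M = I − A:
  [  0.88   -0.10   -0.15   -0.15   -0.09]
  [ -0.08    0.90   -0.06   -0.09   -0.11]
  [ -0.12   -0.01    0.97   -0.08   -0.13]
  [ -0.11   -0.01   -0.15    0.89   -0.05]
  [ -0.13   -0.13   -0.04   -0.07    0.98]
Leontief inverse L = M⁻¹:
  [  1.2458    0.1702    0.2514    0.2640    0.1803]
  [  0.1700    1.1582    0.1315    0.1711    0.1718]
  [  0.2007    0.0620    1.0968    0.1527    0.1787]
  [  0.2015    0.0548    0.2237    1.1923    0.1152]
  [  0.2104    0.1827    0.1115    0.1491    1.0826]
Total output x = L · d:
  x_0 = 1.2458·26 + 0.1702·40 + 0.2514·20 + 0.2640·92 + 0.1803·7 = 69.7716
  x_1 = 0.1700·26 + 1.1582·40 + 0.1315·20 + 0.1711·92 + 0.1718·7 = 70.3188
  x_2 = 0.2007·26 + 0.0620·40 + 1.0968·20 + 0.1527·92 + 0.1787·7 = 44.9350
  x_3 = 0.2015·26 + 0.0548·40 + 0.2237·20 + 1.1923·92 + 0.1152·7 = 122.3971
  x_4 = 0.2104·26 + 0.1827·40 + 0.1115·20 + 0.1491·92 + 1.0826·7 = 36.3030
Output multipliers (column sums of L):
  Mining: 2.0283
  Textiles: 1.6278
  Transport: 1.8149
  Services: 1.9291
  Electronics: 1.7286

Mining (2.0283)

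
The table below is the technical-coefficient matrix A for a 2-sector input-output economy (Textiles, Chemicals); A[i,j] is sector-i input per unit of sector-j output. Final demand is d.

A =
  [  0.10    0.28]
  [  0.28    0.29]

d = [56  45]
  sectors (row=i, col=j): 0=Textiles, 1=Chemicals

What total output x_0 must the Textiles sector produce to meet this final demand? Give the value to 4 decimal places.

Form M = I − A:
  [  0.90   -0.28]
  [ -0.28    0.71]
Leontief inverse L = M⁻¹:
  [  1.2665    0.4995]
  [  0.4995    1.6054]
Total output x = L · d:
  x_0 = 1.2665·56 + 0.4995·45 = 93.3999
  x_1 = 0.4995·56 + 1.6054·45 = 100.2141

93.3999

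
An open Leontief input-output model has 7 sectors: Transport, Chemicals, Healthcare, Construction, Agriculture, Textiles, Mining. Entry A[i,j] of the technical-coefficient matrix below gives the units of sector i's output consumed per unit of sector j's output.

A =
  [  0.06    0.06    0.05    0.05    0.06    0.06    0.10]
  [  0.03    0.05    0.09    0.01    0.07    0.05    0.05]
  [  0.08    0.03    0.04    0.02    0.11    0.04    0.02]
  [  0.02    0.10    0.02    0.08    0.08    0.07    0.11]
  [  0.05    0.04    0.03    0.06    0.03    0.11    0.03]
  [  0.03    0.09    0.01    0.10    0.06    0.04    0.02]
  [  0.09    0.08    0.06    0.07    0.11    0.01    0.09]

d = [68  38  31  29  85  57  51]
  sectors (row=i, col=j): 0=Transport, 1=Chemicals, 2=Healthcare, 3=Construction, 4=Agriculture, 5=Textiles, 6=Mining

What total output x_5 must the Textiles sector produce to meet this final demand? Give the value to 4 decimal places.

Form M = I − A:
  [  0.94   -0.06   -0.05   -0.05   -0.06   -0.06   -0.10]
  [ -0.03    0.95   -0.09   -0.01   -0.07   -0.05   -0.05]
  [ -0.08   -0.03    0.96   -0.02   -0.11   -0.04   -0.02]
  [ -0.02   -0.10   -0.02    0.92   -0.08   -0.07   -0.11]
  [ -0.05   -0.04   -0.03   -0.06    0.97   -0.11   -0.03]
  [ -0.03   -0.09   -0.01   -0.10   -0.06    0.96   -0.02]
  [ -0.09   -0.08   -0.06   -0.07   -0.11   -0.01    0.91]
Leontief inverse L = M⁻¹:
  [  1.0996    0.1083    0.0831    0.0922    0.1155    0.0993    0.1457]
  [  0.0614    1.0835    0.1149    0.0398    0.1123    0.0817    0.0791]
  [  0.1087    0.0635    1.0629    0.0514    0.1466    0.0755    0.0515]
  [  0.0600    0.1543    0.0566    1.1267    0.1393    0.1139    0.1596]
  [  0.0767    0.0806    0.0525    0.0963    1.0714    0.1416    0.0641]
  [  0.0551    0.1295    0.0357    0.1330    0.1007    1.0752    0.0570]
  [  0.1358    0.1332    0.0995    0.1158    0.1723    0.0597    1.1443]
Total output x = L · d:
  x_0 = 1.0996·68 + 0.1083·38 + 0.0831·31 + 0.0922·29 + 0.1155·85 + 0.0993·57 + 0.1457·51 = 107.0499
  x_1 = 0.0614·68 + 1.0835·38 + 0.1149·31 + 0.0398·29 + 0.1123·85 + 0.0817·57 + 0.0791·51 = 68.2967
  x_2 = 0.1087·68 + 0.0635·38 + 1.0629·31 + 0.0514·29 + 0.1466·85 + 0.0755·57 + 0.0515·51 = 63.6364
  x_3 = 0.0600·68 + 0.1543·38 + 0.0566·31 + 1.1267·29 + 0.1393·85 + 0.1139·57 + 0.1596·51 = 70.8539
  x_4 = 0.0767·68 + 0.0806·38 + 0.0525·31 + 0.0963·29 + 1.0714·85 + 0.1416·57 + 0.0641·51 = 115.1149
  x_5 = 0.0551·68 + 0.1295·38 + 0.0357·31 + 0.1330·29 + 0.1007·85 + 1.0752·57 + 0.0570·51 = 86.3852
  x_6 = 0.1358·68 + 0.1332·38 + 0.0995·31 + 0.1158·29 + 0.1723·85 + 0.0597·57 + 1.1443·51 = 97.1458

86.3852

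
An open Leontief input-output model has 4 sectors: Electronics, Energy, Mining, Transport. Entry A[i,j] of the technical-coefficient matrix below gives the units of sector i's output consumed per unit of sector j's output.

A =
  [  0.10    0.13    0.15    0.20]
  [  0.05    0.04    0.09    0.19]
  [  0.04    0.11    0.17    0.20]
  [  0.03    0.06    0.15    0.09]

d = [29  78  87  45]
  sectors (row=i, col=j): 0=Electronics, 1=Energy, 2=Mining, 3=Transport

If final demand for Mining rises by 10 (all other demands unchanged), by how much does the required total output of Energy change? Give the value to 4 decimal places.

1.8408

Form M = I − A:
  [  0.90   -0.13   -0.15   -0.20]
  [ -0.05    0.96   -0.09   -0.19]
  [ -0.04   -0.11    0.83   -0.20]
  [ -0.03   -0.06   -0.15    0.91]
Leontief inverse L = M⁻¹:
  [  1.1481    0.2120    0.2958    0.3616]
  [  0.0783    1.0912    0.1841    0.2855]
  [  0.0792    0.1810    1.3004    0.3410]
  [  0.0561    0.1088    0.2362    1.1859]
Total output x = L · d:
  x_0 = 1.1481·29 + 0.2120·78 + 0.2958·87 + 0.3616·45 = 91.8361
  x_1 = 0.0783·29 + 1.0912·78 + 0.1841·87 + 0.2855·45 = 116.2478
  x_2 = 0.0792·29 + 0.1810·78 + 1.3004·87 + 0.3410·45 = 144.8990
  x_3 = 0.0561·29 + 0.1088·78 + 0.2362·87 + 1.1859·45 = 84.0273
Δx_1 = L[1,2] · Δd_2 = 0.1841 · 10 = 1.8408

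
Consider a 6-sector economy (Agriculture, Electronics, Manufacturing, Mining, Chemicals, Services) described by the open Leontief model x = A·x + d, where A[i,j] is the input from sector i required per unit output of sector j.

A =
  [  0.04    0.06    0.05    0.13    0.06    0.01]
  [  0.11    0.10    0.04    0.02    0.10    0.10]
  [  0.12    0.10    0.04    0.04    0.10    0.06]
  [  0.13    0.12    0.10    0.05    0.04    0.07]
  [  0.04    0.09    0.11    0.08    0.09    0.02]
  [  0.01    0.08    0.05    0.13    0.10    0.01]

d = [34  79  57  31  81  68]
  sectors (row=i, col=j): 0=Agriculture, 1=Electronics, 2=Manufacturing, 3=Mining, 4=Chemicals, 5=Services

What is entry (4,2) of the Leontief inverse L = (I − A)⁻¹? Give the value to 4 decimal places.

Form M = I − A:
  [  0.96   -0.06   -0.05   -0.13   -0.06   -0.01]
  [ -0.11    0.90   -0.04   -0.02   -0.10   -0.10]
  [ -0.12   -0.10    0.96   -0.04   -0.10   -0.06]
  [ -0.13   -0.12   -0.10    0.95   -0.04   -0.07]
  [ -0.04   -0.09   -0.11   -0.08    0.91   -0.02]
  [ -0.01   -0.08   -0.05   -0.13   -0.10    0.99]
Leontief inverse L = M⁻¹:
  [  1.0956    0.1211    0.0946    0.1715    0.1082    0.0433]
  [  0.1657    1.1725    0.0926    0.0839    0.1685    0.1351]
  [  0.1778    0.1718    1.0926    0.1010    0.1656    0.0959]
  [  0.1992    0.2005    0.1538    1.1156    0.1135    0.1128]
  [  0.1051    0.1629    0.1611    0.1299    1.1537    0.0598]
  [  0.0702    0.1474    0.1001    0.1732    0.1545    1.0471]
Total output x = L · d:
  x_0 = 1.0956·34 + 0.1211·79 + 0.0946·57 + 0.1715·31 + 0.1082·81 + 0.0433·68 = 69.2410
  x_1 = 0.1657·34 + 1.1725·79 + 0.0926·57 + 0.0839·31 + 0.1685·81 + 0.1351·68 = 128.9683
  x_2 = 0.1778·34 + 0.1718·79 + 1.0926·57 + 0.1010·31 + 0.1656·81 + 0.0959·68 = 104.9639
  x_3 = 0.1992·34 + 0.2005·79 + 0.1538·57 + 1.1156·31 + 0.1135·81 + 0.1128·68 = 82.8198
  x_4 = 0.1051·34 + 0.1629·79 + 0.1611·57 + 0.1299·31 + 1.1537·81 + 0.0598·68 = 127.1703
  x_5 = 0.0702·34 + 0.1474·79 + 0.1001·57 + 0.1732·31 + 0.1545·81 + 1.0471·68 = 108.8300

L[4,2] = 0.1611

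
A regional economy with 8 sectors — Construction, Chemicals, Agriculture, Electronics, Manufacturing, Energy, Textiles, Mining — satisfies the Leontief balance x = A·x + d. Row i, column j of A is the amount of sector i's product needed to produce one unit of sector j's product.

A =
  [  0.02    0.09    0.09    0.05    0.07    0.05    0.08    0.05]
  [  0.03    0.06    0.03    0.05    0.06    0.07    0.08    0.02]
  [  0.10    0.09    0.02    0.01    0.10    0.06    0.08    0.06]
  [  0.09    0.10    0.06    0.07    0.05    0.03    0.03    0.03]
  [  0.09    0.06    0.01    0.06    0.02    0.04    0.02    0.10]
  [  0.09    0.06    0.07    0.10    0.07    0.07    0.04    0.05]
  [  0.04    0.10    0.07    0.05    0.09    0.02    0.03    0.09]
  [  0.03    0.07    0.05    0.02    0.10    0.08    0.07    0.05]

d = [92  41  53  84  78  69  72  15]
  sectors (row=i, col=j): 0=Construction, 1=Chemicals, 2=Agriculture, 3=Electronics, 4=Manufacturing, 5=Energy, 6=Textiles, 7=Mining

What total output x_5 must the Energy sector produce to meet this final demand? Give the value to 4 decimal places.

136.5077

Form M = I − A:
  [  0.98   -0.09   -0.09   -0.05   -0.07   -0.05   -0.08   -0.05]
  [ -0.03    0.94   -0.03   -0.05   -0.06   -0.07   -0.08   -0.02]
  [ -0.10   -0.09    0.98   -0.01   -0.10   -0.06   -0.08   -0.06]
  [ -0.09   -0.10   -0.06    0.93   -0.05   -0.03   -0.03   -0.03]
  [ -0.09   -0.06   -0.01   -0.06    0.98   -0.04   -0.02   -0.10]
  [ -0.09   -0.06   -0.07   -0.10   -0.07    0.93   -0.04   -0.05]
  [ -0.04   -0.10   -0.07   -0.05   -0.09   -0.02    0.97   -0.09]
  [ -0.03   -0.07   -0.05   -0.02   -0.10   -0.08   -0.07    0.95]
Leontief inverse L = M⁻¹:
  [  1.0779    0.1628    0.1330    0.0968    0.1351    0.0994    0.1306    0.1034]
  [  0.0764    1.1186    0.0674    0.0915    0.1105    0.1083    0.1183    0.0633]
  [  0.1540    0.1640    1.0684    0.0609    0.1652    0.1115    0.1327    0.1168]
  [  0.1402    0.1674    0.1022    1.1139    0.1079    0.0755    0.0790    0.0753]
  [  0.1306    0.1185    0.0500    0.0983    1.0729    0.0818    0.0632    0.1389]
  [  0.1543    0.1418    0.1220    0.1546    0.1401    1.1244    0.0962    0.1067]
  [  0.0938    0.1691    0.1104    0.0937    0.1517    0.0698    1.0808    0.1405]
  [  0.0844    0.1366    0.0912    0.0667    0.1593    0.1270    0.1159    1.1022]
Total output x = L · d:
  x_0 = 1.0779·92 + 0.1628·41 + 0.1330·53 + 0.0968·84 + 0.1351·78 + 0.0994·69 + 0.1306·72 + 0.1034·15 = 149.3777
  x_1 = 0.0764·92 + 1.1186·41 + 0.0674·53 + 0.0915·84 + 0.1105·78 + 0.1083·69 + 0.1183·72 + 0.0633·15 = 89.7055
  x_2 = 0.1540·92 + 0.1640·41 + 1.0684·53 + 0.0609·84 + 0.1652·78 + 0.1115·69 + 0.1327·72 + 0.1168·15 = 114.5208
  x_3 = 0.1402·92 + 0.1674·41 + 0.1022·53 + 1.1139·84 + 0.1079·78 + 0.0755·69 + 0.0790·72 + 0.0753·15 = 139.1837
  x_4 = 0.1306·92 + 0.1185·41 + 0.0500·53 + 0.0983·84 + 1.0729·78 + 0.0818·69 + 0.0632·72 + 0.1389·15 = 123.7622
  x_5 = 0.1543·92 + 0.1418·41 + 0.1220·53 + 0.1546·84 + 0.1401·78 + 1.1244·69 + 0.0962·72 + 0.1067·15 = 136.5077
  x_6 = 0.0938·92 + 0.1691·41 + 0.1104·53 + 0.0937·84 + 0.1517·78 + 0.0698·69 + 1.0808·72 + 0.1405·15 = 125.8540
  x_7 = 0.0844·92 + 0.1366·41 + 0.0912·53 + 0.0667·84 + 0.1593·78 + 0.1270·69 + 0.1159·72 + 1.1022·15 = 69.8706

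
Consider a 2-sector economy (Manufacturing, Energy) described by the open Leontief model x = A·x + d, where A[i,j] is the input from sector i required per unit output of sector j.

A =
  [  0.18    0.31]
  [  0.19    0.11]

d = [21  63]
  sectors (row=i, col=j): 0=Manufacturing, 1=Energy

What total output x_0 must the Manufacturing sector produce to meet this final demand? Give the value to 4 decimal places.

Form M = I − A:
  [  0.82   -0.31]
  [ -0.19    0.89]
Leontief inverse L = M⁻¹:
  [  1.3266    0.4621]
  [  0.2832    1.2222]
Total output x = L · d:
  x_0 = 1.3266·21 + 0.4621·63 = 56.9683
  x_1 = 0.2832·21 + 1.2222·63 = 82.9483

56.9683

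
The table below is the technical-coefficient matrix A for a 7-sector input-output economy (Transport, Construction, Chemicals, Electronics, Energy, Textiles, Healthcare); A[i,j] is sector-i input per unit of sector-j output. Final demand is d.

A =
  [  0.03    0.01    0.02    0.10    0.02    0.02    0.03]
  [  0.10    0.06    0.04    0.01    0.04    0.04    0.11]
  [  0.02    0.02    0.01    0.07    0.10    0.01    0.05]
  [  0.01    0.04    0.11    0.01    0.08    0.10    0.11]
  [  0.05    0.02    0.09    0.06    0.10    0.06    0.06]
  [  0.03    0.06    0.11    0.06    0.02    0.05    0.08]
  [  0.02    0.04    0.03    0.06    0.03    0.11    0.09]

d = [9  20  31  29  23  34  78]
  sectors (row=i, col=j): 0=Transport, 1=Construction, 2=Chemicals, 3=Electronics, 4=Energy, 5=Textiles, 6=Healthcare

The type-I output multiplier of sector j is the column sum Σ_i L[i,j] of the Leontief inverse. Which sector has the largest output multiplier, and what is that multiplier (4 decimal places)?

Form M = I − A:
  [  0.97   -0.01   -0.02   -0.10   -0.02   -0.02   -0.03]
  [ -0.10    0.94   -0.04   -0.01   -0.04   -0.04   -0.11]
  [ -0.02   -0.02    0.99   -0.07   -0.10   -0.01   -0.05]
  [ -0.01   -0.04   -0.11    0.99   -0.08   -0.10   -0.11]
  [ -0.05   -0.02   -0.09   -0.06    0.90   -0.06   -0.06]
  [ -0.03   -0.06   -0.11   -0.06   -0.02    0.95   -0.08]
  [ -0.02   -0.04   -0.03   -0.06   -0.03   -0.11    0.91]
Leontief inverse L = M⁻¹:
  [  1.0404    0.0234    0.0458    0.1176    0.0427    0.0455    0.0607]
  [  0.1226    1.0816    0.0709    0.0466    0.0697    0.0762    0.1556]
  [  0.0359    0.0356    1.0417    0.0932    0.1302    0.0412    0.0862]
  [  0.0350    0.0671    0.1523    1.0512    0.1228    0.1427    0.1653]
  [  0.0726    0.0433    0.1328    0.0993    1.1442    0.1003    0.1112]
  [  0.0519    0.0838    0.1449    0.0937    0.0578    1.0874    0.1305]
  [  0.0404    0.0652    0.0704    0.0916    0.0611    0.1499    1.1403]
Total output x = L · d:
  x_0 = 1.0404·9 + 0.0234·20 + 0.0458·31 + 0.1176·29 + 0.0427·23 + 0.0455·34 + 0.0607·78 = 21.9239
  x_1 = 0.1226·9 + 1.0816·20 + 0.0709·31 + 0.0466·29 + 0.0697·23 + 0.0762·34 + 0.1556·78 = 42.6139
  x_2 = 0.0359·9 + 0.0356·20 + 1.0417·31 + 0.0932·29 + 0.1302·23 + 0.0412·34 + 0.0862·78 = 47.1502
  x_3 = 0.0350·9 + 0.0671·20 + 0.1523·31 + 1.0512·29 + 0.1228·23 + 0.1427·34 + 0.1653·78 = 57.4356
  x_4 = 0.0726·9 + 0.0433·20 + 0.1328·31 + 0.0993·29 + 1.1442·23 + 0.1003·34 + 0.1112·78 = 46.9167
  x_5 = 0.0519·9 + 0.0838·20 + 0.1449·31 + 0.0937·29 + 0.0578·23 + 1.0874·34 + 0.1305·78 = 57.8330
  x_6 = 0.0404·9 + 0.0652·20 + 0.0704·31 + 0.0916·29 + 0.0611·23 + 0.1499·34 + 1.1403·78 = 101.9481
Output multipliers (column sums of L):
  Transport: 1.3988
  Construction: 1.4000
  Chemicals: 1.6586
  Electronics: 1.5932
  Energy: 1.6285
  Textiles: 1.6432
  Healthcare: 1.8498

Healthcare (1.8498)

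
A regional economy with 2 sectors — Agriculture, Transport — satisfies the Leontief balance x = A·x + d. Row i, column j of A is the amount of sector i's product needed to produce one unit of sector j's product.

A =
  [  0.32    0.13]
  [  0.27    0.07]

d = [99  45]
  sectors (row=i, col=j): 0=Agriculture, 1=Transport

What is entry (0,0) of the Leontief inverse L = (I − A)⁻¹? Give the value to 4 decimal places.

L[0,0] = 1.5570

Form M = I − A:
  [  0.68   -0.13]
  [ -0.27    0.93]
Leontief inverse L = M⁻¹:
  [  1.5570    0.2176]
  [  0.4520    1.1385]
Total output x = L · d:
  x_0 = 1.5570·99 + 0.2176·45 = 163.9377
  x_1 = 0.4520·99 + 1.1385·45 = 95.9819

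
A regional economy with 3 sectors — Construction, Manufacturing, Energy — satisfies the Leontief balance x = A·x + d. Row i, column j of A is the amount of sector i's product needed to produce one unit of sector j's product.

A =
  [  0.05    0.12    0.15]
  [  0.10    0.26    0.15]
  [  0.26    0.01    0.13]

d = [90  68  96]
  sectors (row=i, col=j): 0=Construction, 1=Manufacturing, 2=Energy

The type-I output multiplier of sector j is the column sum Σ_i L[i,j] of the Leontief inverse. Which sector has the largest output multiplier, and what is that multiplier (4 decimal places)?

Form M = I − A:
  [  0.95   -0.12   -0.15]
  [ -0.10    0.74   -0.15]
  [ -0.26   -0.01    0.87]
Leontief inverse L = M⁻¹:
  [  1.1347    0.1871    0.2279]
  [  0.2226    1.3912    0.2782]
  [  0.3417    0.0719    1.2207]
Total output x = L · d:
  x_0 = 1.1347·90 + 0.1871·68 + 0.2279·96 = 136.7220
  x_1 = 0.2226·90 + 1.3912·68 + 0.2782·96 = 141.3467
  x_2 = 0.3417·90 + 0.0719·68 + 1.2207·96 = 152.8290
Output multipliers (column sums of L):
  Construction: 1.6990
  Manufacturing: 1.6502
  Energy: 1.7269

Energy (1.7269)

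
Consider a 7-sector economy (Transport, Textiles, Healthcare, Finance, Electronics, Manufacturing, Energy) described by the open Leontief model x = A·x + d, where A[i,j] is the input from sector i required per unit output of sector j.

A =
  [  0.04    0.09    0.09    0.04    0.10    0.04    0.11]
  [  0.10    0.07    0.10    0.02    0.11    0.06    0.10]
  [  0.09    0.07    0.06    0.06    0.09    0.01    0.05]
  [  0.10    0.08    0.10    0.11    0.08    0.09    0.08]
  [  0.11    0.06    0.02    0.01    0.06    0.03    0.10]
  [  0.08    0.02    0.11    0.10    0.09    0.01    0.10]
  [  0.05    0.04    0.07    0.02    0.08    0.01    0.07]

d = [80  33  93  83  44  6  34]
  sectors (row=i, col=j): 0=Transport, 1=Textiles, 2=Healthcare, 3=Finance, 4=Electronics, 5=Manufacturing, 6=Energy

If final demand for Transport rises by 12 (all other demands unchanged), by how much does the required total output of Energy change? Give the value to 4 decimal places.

Form M = I − A:
  [  0.96   -0.09   -0.09   -0.04   -0.10   -0.04   -0.11]
  [ -0.10    0.93   -0.10   -0.02   -0.11   -0.06   -0.10]
  [ -0.09   -0.07    0.94   -0.06   -0.09   -0.01   -0.05]
  [ -0.10   -0.08   -0.10    0.89   -0.08   -0.09   -0.08]
  [ -0.11   -0.06   -0.02   -0.01    0.94   -0.03   -0.10]
  [ -0.08   -0.02   -0.11   -0.10   -0.09    0.99   -0.10]
  [ -0.05   -0.04   -0.07   -0.02   -0.08   -0.01    0.93]
Leontief inverse L = M⁻¹:
  [  1.1164    0.1479    0.1572    0.0783    0.1807    0.0702    0.1901]
  [  0.1811    1.1341    0.1736    0.0621    0.1987    0.0914    0.1892]
  [  0.1556    0.1238    1.1190    0.0942    0.1604    0.0397    0.1215]
  [  0.1986    0.1574    0.1937    1.1704    0.1863    0.1334    0.1859]
  [  0.1632    0.1051    0.0730    0.0368    1.1226    0.0527    0.1641]
  [  0.1561    0.0821    0.1781    0.1440    0.1707    1.0433    0.1798]
  [  0.0995    0.0794    0.1125    0.0439    0.1327    0.0293    1.1228]
Total output x = L · d:
  x_0 = 1.1164·80 + 0.1479·33 + 0.1572·93 + 0.0783·83 + 0.1807·44 + 0.0702·6 + 0.1901·34 = 130.1462
  x_1 = 0.1811·80 + 1.1341·33 + 0.1736·93 + 0.0621·83 + 0.1987·44 + 0.0914·6 + 0.1892·34 = 88.9435
  x_2 = 0.1556·80 + 0.1238·33 + 1.1190·93 + 0.0942·83 + 0.1604·44 + 0.0397·6 + 0.1215·34 = 139.8529
  x_3 = 0.1986·80 + 0.1574·33 + 0.1937·93 + 1.1704·83 + 0.1863·44 + 0.1334·6 + 0.1859·34 = 151.5534
  x_4 = 0.1632·80 + 0.1051·33 + 0.0730·93 + 0.0368·83 + 1.1226·44 + 0.0527·6 + 0.1641·34 = 81.6606
  x_5 = 0.1561·80 + 0.0821·33 + 0.1781·93 + 0.1440·83 + 0.1707·44 + 1.0433·6 + 0.1798·34 = 63.6028
  x_6 = 0.0995·80 + 0.0794·33 + 0.1125·93 + 0.0439·83 + 0.1327·44 + 0.0293·6 + 1.1228·34 = 68.8760
Δx_6 = L[6,0] · Δd_0 = 0.0995 · 12 = 1.1942

1.1942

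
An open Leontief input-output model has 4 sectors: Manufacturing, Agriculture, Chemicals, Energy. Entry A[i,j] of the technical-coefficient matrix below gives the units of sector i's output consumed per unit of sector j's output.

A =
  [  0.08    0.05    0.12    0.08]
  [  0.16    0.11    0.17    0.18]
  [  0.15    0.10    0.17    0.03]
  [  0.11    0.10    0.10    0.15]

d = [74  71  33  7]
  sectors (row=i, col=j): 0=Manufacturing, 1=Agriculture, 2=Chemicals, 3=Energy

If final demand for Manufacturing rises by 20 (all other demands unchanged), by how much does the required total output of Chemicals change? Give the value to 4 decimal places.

5.0498

Form M = I − A:
  [  0.92   -0.05   -0.12   -0.08]
  [ -0.16    0.89   -0.17   -0.18]
  [ -0.15   -0.10    0.83   -0.03]
  [ -0.11   -0.10   -0.10    0.85]
Leontief inverse L = M⁻¹:
  [  1.1548    0.1034    0.2047    0.1378]
  [  0.2992    1.2104    0.3268    0.2960]
  [  0.2525    0.1709    1.2890    0.1054]
  [  0.2143    0.1759    0.2166    1.2415]
Total output x = L · d:
  x_0 = 1.1548·74 + 0.1034·71 + 0.2047·33 + 0.1378·7 = 100.5138
  x_1 = 0.2992·74 + 1.2104·71 + 0.3268·33 + 0.2960·7 = 120.9343
  x_2 = 0.2525·74 + 0.1709·71 + 1.2890·33 + 0.1054·7 = 74.0917
  x_3 = 0.2143·74 + 0.1759·71 + 0.2166·33 + 1.2415·7 = 44.1872
Δx_2 = L[2,0] · Δd_0 = 0.2525 · 20 = 5.0498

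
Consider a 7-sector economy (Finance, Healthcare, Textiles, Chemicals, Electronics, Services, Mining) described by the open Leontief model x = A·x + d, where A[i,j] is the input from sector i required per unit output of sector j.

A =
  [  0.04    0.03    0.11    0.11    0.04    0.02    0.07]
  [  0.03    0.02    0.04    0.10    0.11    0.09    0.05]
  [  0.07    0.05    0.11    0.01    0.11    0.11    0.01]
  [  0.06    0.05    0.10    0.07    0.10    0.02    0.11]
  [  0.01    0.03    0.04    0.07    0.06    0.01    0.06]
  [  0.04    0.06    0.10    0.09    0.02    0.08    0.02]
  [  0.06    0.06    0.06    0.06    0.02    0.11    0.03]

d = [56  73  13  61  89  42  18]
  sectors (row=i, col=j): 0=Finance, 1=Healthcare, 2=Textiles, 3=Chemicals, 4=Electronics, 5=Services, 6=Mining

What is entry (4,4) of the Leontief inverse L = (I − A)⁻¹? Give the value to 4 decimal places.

Form M = I − A:
  [  0.96   -0.03   -0.11   -0.11   -0.04   -0.02   -0.07]
  [ -0.03    0.98   -0.04   -0.10   -0.11   -0.09   -0.05]
  [ -0.07   -0.05    0.89   -0.01   -0.11   -0.11   -0.01]
  [ -0.06   -0.05   -0.10    0.93   -0.10   -0.02   -0.11]
  [ -0.01   -0.03   -0.04   -0.07    0.94   -0.01   -0.06]
  [ -0.04   -0.06   -0.10   -0.09   -0.02    0.92   -0.02]
  [ -0.06   -0.06   -0.06   -0.06   -0.02   -0.11    0.97]
Leontief inverse L = M⁻¹:
  [  1.0765    0.0633    0.1726    0.1565    0.0938    0.0675    0.1077]
  [  0.0625    1.0536    0.1002    0.1523    0.1586    0.1322    0.0897]
  [  0.1035    0.0839    1.1757    0.0645    0.1630    0.1595    0.0446]
  [  0.0999    0.0880    0.1689    1.1275    0.1591    0.0755    0.1527]
  [  0.0320    0.0512    0.0770    0.1018    1.0937    0.0393    0.0857]
  [  0.0746    0.0923    0.1626    0.1387    0.0729    1.1275    0.0553]
  [  0.0922    0.0913    0.1201    0.1107    0.0664    0.1556    1.0634]
Total output x = L · d:
  x_0 = 1.0765·56 + 0.0633·73 + 0.1726·13 + 0.1565·61 + 0.0938·89 + 0.0675·42 + 0.1077·18 = 89.8242
  x_1 = 0.0625·56 + 1.0536·73 + 0.1002·13 + 0.1523·61 + 0.1586·89 + 0.1322·42 + 0.0897·18 = 112.2893
  x_2 = 0.1035·56 + 0.0839·73 + 1.1757·13 + 0.0645·61 + 0.1630·89 + 0.1595·42 + 0.0446·18 = 53.1528
  x_3 = 0.0999·56 + 0.0880·73 + 0.1689·13 + 1.1275·61 + 0.1591·89 + 0.0755·42 + 0.1527·18 = 103.0767
  x_4 = 0.0320·56 + 0.0512·73 + 0.0770·13 + 0.1018·61 + 1.0937·89 + 0.0393·42 + 0.0857·18 = 113.2707
  x_5 = 0.0746·56 + 0.0923·73 + 0.1626·13 + 0.1387·61 + 0.0729·89 + 1.1275·42 + 0.0553·18 = 76.3285
  x_6 = 0.0922·56 + 0.0913·73 + 0.1201·13 + 0.1107·61 + 0.0664·89 + 0.1556·42 + 1.0634·18 = 51.7135

L[4,4] = 1.0937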